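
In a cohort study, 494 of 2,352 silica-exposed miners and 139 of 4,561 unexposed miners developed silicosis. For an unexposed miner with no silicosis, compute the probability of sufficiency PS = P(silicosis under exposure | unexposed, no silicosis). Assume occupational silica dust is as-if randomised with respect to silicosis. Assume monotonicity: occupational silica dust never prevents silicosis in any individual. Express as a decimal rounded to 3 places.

PS ≈ 0.185

p₁ = P(outcome | exposed) = 494/2352 = 0.21003
p₀ = P(outcome | unexposed) = 139/4561 = 0.030476
Under exogeneity and monotonicity, PS = (p₁ − p₀) / (1 − p₀).
PS = (0.21003 − 0.030476) / (1 − 0.030476) = 0.17956 / 0.96952 ≈ 0.1852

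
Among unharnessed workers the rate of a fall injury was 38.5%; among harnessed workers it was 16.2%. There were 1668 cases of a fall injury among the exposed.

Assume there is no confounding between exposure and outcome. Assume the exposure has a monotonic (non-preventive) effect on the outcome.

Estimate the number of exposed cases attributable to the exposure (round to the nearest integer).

about 966 cases

p₁ = 0.385, p₀ = 0.162.
PN = (p₁ − p₀)/p₁ = (0.385 − 0.162) / 0.385 ≈ 0.57922.
Attributable cases ≈ PN × (exposed cases) = 0.57922 × 1668 ≈ 966.14.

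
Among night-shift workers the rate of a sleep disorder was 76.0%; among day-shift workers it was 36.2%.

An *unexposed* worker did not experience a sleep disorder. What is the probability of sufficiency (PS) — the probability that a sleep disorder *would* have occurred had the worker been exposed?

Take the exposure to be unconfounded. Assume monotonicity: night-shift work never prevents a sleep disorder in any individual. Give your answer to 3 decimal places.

PS ≈ 0.624

p₁ = 0.76, p₀ = 0.362.
Under exogeneity and monotonicity, PS = (p₁ − p₀) / (1 − p₀).
PS = (0.76 − 0.362) / (1 − 0.362) = 0.398 / 0.638 ≈ 0.6238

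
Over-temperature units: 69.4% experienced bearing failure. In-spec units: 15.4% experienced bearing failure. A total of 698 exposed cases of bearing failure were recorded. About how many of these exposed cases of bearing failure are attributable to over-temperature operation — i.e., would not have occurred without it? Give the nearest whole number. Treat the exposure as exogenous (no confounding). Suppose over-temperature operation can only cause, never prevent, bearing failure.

p₁ = 0.694, p₀ = 0.154.
PN = (p₁ − p₀)/p₁ = (0.694 − 0.154) / 0.694 ≈ 0.77810.
Attributable cases ≈ PN × (exposed cases) = 0.77810 × 698 ≈ 543.11.

about 543 cases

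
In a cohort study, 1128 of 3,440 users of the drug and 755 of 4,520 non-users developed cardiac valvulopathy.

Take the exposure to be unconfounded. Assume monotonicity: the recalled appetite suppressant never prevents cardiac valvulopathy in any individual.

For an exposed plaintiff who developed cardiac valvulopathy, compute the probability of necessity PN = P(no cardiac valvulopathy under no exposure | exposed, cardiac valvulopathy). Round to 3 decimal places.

p₁ = P(outcome | exposed) = 1128/3440 = 0.32791
p₀ = P(outcome | unexposed) = 755/4520 = 0.16704
Under exogeneity and monotonicity, PN = (p₁ − p₀) / p₁.
PN = (0.32791 − 0.16704) / 0.32791 = 0.16087 / 0.32791 ≈ 0.4906

PN ≈ 0.491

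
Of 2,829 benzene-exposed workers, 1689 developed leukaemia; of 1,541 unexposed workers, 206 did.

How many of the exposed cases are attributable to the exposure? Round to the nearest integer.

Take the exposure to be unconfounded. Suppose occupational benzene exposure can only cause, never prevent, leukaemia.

about 1311 cases

p₁ = P(outcome | exposed) = 1689/2829 = 0.59703
p₀ = P(outcome | unexposed) = 206/1541 = 0.13368
PN = (p₁ − p₀)/p₁ = (0.59703 − 0.13368) / 0.59703 ≈ 0.77609.
Attributable cases ≈ PN × (exposed cases) = 0.77609 × 1689 ≈ 1310.82.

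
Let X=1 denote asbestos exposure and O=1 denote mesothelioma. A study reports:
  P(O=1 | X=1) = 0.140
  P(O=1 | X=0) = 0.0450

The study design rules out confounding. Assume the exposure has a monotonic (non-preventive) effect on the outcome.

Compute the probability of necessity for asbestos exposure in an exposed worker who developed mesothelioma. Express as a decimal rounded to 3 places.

PN ≈ 0.679

Let p₁ = 0.14, p₀ = 0.045.
Under exogeneity and monotonicity, PN = (p₁ − p₀) / p₁.
PN = (0.14 − 0.045) / 0.14 = 0.095 / 0.14 ≈ 0.6786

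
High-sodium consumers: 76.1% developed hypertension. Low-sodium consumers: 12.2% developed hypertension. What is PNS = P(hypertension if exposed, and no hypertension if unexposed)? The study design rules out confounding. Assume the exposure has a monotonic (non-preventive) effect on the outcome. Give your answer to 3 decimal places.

p₁ = 0.761, p₀ = 0.122.
Under exogeneity and monotonicity, PNS = p₁ − p₀.
PNS = 0.761 − 0.122 = 0.639

PNS ≈ 0.639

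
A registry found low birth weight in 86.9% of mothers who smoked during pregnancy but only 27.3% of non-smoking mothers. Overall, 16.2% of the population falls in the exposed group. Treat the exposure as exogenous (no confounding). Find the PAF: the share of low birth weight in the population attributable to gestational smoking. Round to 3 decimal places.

PAF ≈ 0.261

p₁ = 0.869, p₀ = 0.273.
Overall risk P(Y=1) = π·p₁ + (1−π)·p₀ = 0.162×0.869 + 0.838×0.273 = 0.36955.
Under exogeneity, PAF = [P(Y=1) − p₀] / P(Y=1).
PAF = (0.36955 − 0.273) / 0.36955 ≈ 0.2613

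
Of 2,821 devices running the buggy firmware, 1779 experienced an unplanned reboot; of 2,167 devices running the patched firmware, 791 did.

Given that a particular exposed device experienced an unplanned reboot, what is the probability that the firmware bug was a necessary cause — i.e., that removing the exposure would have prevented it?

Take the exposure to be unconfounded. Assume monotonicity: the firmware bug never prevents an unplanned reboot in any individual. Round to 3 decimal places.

p₁ = P(outcome | exposed) = 1779/2821 = 0.63063
p₀ = P(outcome | unexposed) = 791/2167 = 0.36502
Under exogeneity and monotonicity, PN = (p₁ − p₀) / p₁.
PN = (0.63063 − 0.36502) / 0.63063 = 0.26561 / 0.63063 ≈ 0.4212

PN ≈ 0.421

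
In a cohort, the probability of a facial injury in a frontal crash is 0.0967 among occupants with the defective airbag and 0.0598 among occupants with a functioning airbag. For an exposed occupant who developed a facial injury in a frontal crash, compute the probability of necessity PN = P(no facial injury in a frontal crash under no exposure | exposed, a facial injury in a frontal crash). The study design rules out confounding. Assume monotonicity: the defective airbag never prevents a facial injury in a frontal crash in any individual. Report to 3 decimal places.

Let p₁ = 0.0967, p₀ = 0.0598.
Under exogeneity and monotonicity, PN = (p₁ − p₀) / p₁.
PN = (0.0967 − 0.0598) / 0.0967 = 0.0369 / 0.0967 ≈ 0.3816

PN ≈ 0.382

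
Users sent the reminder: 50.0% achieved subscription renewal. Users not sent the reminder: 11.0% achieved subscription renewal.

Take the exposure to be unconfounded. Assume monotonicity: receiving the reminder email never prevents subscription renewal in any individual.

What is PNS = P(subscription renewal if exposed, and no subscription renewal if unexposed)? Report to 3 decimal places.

PNS ≈ 0.390

p₁ = 0.5, p₀ = 0.11.
Under exogeneity and monotonicity, PNS = p₁ − p₀.
PNS = 0.5 − 0.11 = 0.39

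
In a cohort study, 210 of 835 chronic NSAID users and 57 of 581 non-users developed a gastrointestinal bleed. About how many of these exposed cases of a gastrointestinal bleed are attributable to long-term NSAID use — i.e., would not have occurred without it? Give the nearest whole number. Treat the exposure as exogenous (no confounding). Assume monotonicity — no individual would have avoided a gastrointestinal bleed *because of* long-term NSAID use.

about 128 cases

p₁ = P(outcome | exposed) = 210/835 = 0.2515
p₀ = P(outcome | unexposed) = 57/581 = 0.098107
PN = (p₁ − p₀)/p₁ = (0.2515 − 0.098107) / 0.2515 ≈ 0.60991.
Attributable cases ≈ PN × (exposed cases) = 0.60991 × 210 ≈ 128.08.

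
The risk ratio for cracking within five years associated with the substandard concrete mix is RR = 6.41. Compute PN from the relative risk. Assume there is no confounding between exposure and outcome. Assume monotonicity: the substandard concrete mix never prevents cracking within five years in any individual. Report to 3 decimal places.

Under exogeneity and monotonicity, PN = (RR − 1) / RR = 1 − 1/RR.
PN = (6.41 − 1) / 6.41 = 5.41 / 6.41 ≈ 0.8440

PN ≈ 0.844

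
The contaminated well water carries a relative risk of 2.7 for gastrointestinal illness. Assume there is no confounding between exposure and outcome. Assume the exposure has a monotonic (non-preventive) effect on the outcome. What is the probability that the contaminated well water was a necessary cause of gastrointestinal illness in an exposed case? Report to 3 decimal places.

PN ≈ 0.630

Under exogeneity and monotonicity, PN = (RR − 1) / RR = 1 − 1/RR.
PN = (2.7 − 1) / 2.7 = 1.7 / 2.7 ≈ 0.6296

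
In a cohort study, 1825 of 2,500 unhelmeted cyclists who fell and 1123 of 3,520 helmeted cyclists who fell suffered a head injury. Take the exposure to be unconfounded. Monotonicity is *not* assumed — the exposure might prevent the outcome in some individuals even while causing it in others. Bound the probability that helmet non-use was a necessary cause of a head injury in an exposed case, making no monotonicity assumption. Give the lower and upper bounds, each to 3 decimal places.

0.563 ≤ PN ≤ 0.933

p₁ = P(outcome | exposed) = 1825/2500 = 0.73
p₀ = P(outcome | unexposed) = 1123/3520 = 0.31903
Under exogeneity alone the bounds on PN are max{0,(p₁−p₀)/p₁} ≤ PN ≤ min{1,(1−p₀)/p₁}.
  lower = (p₁ − p₀)/p₁ = 0.41097 / 0.73 ≈ 0.5630
  upper = min{1, (1 − p₀)/p₁} = 0.68097 / 0.73 ≈ 0.9328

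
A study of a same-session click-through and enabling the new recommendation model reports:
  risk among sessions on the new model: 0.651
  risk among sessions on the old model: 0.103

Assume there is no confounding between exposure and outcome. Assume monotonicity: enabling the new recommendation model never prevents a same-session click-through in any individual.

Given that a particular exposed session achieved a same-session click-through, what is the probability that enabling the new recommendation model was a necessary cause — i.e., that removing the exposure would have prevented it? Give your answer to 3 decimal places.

Let p₁ = 0.651, p₀ = 0.103.
Under exogeneity and monotonicity, PN = (p₁ − p₀) / p₁.
PN = (0.651 − 0.103) / 0.651 = 0.548 / 0.651 ≈ 0.8418

PN ≈ 0.842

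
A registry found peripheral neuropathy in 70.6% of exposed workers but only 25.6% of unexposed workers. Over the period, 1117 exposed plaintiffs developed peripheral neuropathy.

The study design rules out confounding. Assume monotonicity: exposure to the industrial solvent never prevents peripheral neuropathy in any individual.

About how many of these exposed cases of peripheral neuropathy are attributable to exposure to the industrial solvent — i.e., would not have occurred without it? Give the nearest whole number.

about 712 cases

p₁ = 0.706, p₀ = 0.256.
PN = (p₁ − p₀)/p₁ = (0.706 − 0.256) / 0.706 ≈ 0.63739.
Attributable cases ≈ PN × (exposed cases) = 0.63739 × 1117 ≈ 711.97.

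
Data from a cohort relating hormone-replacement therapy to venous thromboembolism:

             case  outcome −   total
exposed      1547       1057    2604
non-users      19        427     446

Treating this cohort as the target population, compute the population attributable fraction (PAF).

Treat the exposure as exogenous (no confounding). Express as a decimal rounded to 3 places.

PAF ≈ 0.917

p₁ = P(outcome | exposed) = 1547/2604 = 0.59409
p₀ = P(outcome | unexposed) = 19/446 = 0.042601
Exposure prevalence π = 2604/3050 = 0.85377; overall risk P(Y=1) = 0.51344.
Under exogeneity, PAF = [P(Y=1) − p₀]/P(Y=1).
PAF = (0.51344 − 0.042601) / 0.51344 ≈ 0.9170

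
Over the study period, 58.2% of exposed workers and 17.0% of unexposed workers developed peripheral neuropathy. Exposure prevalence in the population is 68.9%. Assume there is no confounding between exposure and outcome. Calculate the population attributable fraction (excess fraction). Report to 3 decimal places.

PAF ≈ 0.625

p₁ = 0.582, p₀ = 0.17.
Overall risk P(Y=1) = π·p₁ + (1−π)·p₀ = 0.689×0.582 + 0.311×0.17 = 0.45387.
Under exogeneity, PAF = [P(Y=1) − p₀] / P(Y=1).
PAF = (0.45387 − 0.17) / 0.45387 ≈ 0.6254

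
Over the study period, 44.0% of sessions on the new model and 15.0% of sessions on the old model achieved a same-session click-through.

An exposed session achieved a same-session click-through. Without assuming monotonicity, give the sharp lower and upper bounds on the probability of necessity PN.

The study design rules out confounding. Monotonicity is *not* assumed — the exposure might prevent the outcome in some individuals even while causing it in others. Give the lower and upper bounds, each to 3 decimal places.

0.659 ≤ PN ≤ 1.000

p₁ = 0.44, p₀ = 0.15.
Under exogeneity alone the bounds on PN are max{0,(p₁−p₀)/p₁} ≤ PN ≤ min{1,(1−p₀)/p₁}.
  lower = (p₁ − p₀)/p₁ = 0.29 / 0.44 ≈ 0.6591
  upper = min{1, (1 − p₀)/p₁} = 0.85 / 0.44 ≈ 1.9318 → capped at 1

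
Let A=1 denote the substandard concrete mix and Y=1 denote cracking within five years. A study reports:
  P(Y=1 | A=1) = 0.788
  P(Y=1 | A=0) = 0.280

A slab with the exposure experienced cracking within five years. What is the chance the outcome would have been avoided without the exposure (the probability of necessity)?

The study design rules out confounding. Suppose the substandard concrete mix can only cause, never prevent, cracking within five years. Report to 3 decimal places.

PN ≈ 0.645

Let p₁ = 0.788, p₀ = 0.28.
Under exogeneity and monotonicity, PN = (p₁ − p₀) / p₁.
PN = (0.788 − 0.28) / 0.788 = 0.508 / 0.788 ≈ 0.6447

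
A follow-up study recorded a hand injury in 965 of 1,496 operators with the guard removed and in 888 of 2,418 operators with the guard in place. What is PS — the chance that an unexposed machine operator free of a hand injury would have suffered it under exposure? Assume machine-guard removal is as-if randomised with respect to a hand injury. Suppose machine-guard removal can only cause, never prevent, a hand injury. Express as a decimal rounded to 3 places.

p₁ = P(outcome | exposed) = 965/1496 = 0.64505
p₀ = P(outcome | unexposed) = 888/2418 = 0.36725
Under exogeneity and monotonicity, PS = (p₁ − p₀) / (1 − p₀).
PS = (0.64505 − 0.36725) / (1 − 0.36725) = 0.27781 / 0.63275 ≈ 0.4390

PS ≈ 0.439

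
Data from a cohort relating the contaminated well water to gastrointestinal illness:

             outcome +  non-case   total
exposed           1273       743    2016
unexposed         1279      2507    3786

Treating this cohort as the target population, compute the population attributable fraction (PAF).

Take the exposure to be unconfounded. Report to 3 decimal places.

p₁ = P(outcome | exposed) = 1273/2016 = 0.63145
p₀ = P(outcome | unexposed) = 1279/3786 = 0.33782
Exposure prevalence π = 2016/5802 = 0.34747; overall risk P(Y=1) = 0.43985.
Under exogeneity, PAF = [P(Y=1) − p₀]/P(Y=1).
PAF = (0.43985 − 0.33782) / 0.43985 ≈ 0.2320

PAF ≈ 0.232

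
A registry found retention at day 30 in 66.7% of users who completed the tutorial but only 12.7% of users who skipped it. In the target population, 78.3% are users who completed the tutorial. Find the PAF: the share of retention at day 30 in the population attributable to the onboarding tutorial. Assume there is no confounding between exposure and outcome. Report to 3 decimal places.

PAF ≈ 0.769

p₁ = 0.667, p₀ = 0.127.
Overall risk P(Y=1) = π·p₁ + (1−π)·p₀ = 0.783×0.667 + 0.217×0.127 = 0.54982.
Under exogeneity, PAF = [P(Y=1) − p₀] / P(Y=1).
PAF = (0.54982 − 0.127) / 0.54982 ≈ 0.7690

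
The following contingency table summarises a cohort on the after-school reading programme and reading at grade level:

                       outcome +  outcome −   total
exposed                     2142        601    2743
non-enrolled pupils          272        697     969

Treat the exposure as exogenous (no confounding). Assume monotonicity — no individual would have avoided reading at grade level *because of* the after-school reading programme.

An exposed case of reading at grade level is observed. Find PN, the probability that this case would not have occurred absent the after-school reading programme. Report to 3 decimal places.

p₁ = P(outcome | exposed) = 2142/2743 = 0.7809
p₀ = P(outcome | unexposed) = 272/969 = 0.2807
Under exogeneity and monotonicity, PN = (p₁ − p₀) / p₁.
PN = (0.7809 − 0.2807) / 0.7809 = 0.5002 / 0.7809 ≈ 0.6405

PN ≈ 0.641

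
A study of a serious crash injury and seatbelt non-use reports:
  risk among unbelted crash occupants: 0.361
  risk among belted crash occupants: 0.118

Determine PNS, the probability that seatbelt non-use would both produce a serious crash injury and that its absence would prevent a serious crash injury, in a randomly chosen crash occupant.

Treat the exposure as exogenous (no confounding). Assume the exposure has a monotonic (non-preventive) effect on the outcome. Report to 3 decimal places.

PNS ≈ 0.243

Let p₁ = 0.361, p₀ = 0.118.
Under exogeneity and monotonicity, PNS = p₁ − p₀.
PNS = 0.361 − 0.118 = 0.243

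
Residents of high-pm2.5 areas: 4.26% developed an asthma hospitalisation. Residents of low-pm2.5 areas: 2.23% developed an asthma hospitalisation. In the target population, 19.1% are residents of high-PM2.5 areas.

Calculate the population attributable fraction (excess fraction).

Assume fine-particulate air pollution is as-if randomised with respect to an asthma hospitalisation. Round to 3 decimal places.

PAF ≈ 0.148

p₁ = 0.0426, p₀ = 0.0223.
Overall risk P(Y=1) = π·p₁ + (1−π)·p₀ = 0.191×0.0426 + 0.809×0.0223 = 0.026177.
Under exogeneity, PAF = [P(Y=1) − p₀] / P(Y=1).
PAF = (0.026177 − 0.0223) / 0.026177 ≈ 0.1481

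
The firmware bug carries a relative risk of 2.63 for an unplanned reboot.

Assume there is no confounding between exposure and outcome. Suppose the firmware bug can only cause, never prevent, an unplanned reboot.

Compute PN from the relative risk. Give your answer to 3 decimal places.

Under exogeneity and monotonicity, PN = (RR − 1) / RR = 1 − 1/RR.
PN = (2.63 − 1) / 2.63 = 1.63 / 2.63 ≈ 0.6198

PN ≈ 0.620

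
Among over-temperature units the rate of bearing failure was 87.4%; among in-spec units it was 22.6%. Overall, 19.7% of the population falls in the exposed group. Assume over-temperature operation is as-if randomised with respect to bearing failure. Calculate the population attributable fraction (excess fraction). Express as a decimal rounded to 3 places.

p₁ = 0.874, p₀ = 0.226.
Overall risk P(Y=1) = π·p₁ + (1−π)·p₀ = 0.197×0.874 + 0.803×0.226 = 0.35366.
Under exogeneity, PAF = [P(Y=1) − p₀] / P(Y=1).
PAF = (0.35366 − 0.226) / 0.35366 ≈ 0.3610

PAF ≈ 0.361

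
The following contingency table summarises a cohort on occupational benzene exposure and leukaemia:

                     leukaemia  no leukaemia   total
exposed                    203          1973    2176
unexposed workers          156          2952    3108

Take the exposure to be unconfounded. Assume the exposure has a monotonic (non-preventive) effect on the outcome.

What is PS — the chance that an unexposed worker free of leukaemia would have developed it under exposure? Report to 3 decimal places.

p₁ = P(outcome | exposed) = 203/2176 = 0.09329
p₀ = P(outcome | unexposed) = 156/3108 = 0.050193
Under exogeneity and monotonicity, PS = (p₁ − p₀) / (1 − p₀).
PS = (0.09329 − 0.050193) / (1 − 0.050193) = 0.043097 / 0.94981 ≈ 0.0454

PS ≈ 0.045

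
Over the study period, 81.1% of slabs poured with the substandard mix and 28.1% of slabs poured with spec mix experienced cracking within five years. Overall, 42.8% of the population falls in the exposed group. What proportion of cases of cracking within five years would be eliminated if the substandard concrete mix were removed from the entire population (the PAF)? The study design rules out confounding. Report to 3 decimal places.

PAF ≈ 0.447

p₁ = 0.811, p₀ = 0.281.
Overall risk P(Y=1) = π·p₁ + (1−π)·p₀ = 0.428×0.811 + 0.572×0.281 = 0.50784.
Under exogeneity, PAF = [P(Y=1) − p₀] / P(Y=1).
PAF = (0.50784 − 0.281) / 0.50784 ≈ 0.4467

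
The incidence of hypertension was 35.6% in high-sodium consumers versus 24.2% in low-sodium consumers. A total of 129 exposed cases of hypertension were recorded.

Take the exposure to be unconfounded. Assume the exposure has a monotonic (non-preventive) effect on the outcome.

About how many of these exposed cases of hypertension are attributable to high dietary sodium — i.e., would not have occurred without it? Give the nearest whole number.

p₁ = 0.356, p₀ = 0.242.
PN = (p₁ − p₀)/p₁ = (0.356 − 0.242) / 0.356 ≈ 0.32022.
Attributable cases ≈ PN × (exposed cases) = 0.32022 × 129 ≈ 41.31.

about 41 cases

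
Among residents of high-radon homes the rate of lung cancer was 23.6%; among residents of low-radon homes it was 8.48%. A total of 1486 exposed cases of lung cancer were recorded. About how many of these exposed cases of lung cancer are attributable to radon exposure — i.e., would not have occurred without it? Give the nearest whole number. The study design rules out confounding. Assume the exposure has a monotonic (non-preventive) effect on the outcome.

p₁ = 0.236, p₀ = 0.0848.
PN = (p₁ − p₀)/p₁ = (0.236 − 0.0848) / 0.236 ≈ 0.64068.
Attributable cases ≈ PN × (exposed cases) = 0.64068 × 1486 ≈ 952.05.

about 952 cases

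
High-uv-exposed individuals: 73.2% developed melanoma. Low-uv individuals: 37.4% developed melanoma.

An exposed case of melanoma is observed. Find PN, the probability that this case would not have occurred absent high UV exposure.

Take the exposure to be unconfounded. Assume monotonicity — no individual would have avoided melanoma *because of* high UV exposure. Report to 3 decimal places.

p₁ = 0.732, p₀ = 0.374.
Under exogeneity and monotonicity, PN = (p₁ − p₀) / p₁.
PN = (0.732 − 0.374) / 0.732 = 0.358 / 0.732 ≈ 0.4891

PN ≈ 0.489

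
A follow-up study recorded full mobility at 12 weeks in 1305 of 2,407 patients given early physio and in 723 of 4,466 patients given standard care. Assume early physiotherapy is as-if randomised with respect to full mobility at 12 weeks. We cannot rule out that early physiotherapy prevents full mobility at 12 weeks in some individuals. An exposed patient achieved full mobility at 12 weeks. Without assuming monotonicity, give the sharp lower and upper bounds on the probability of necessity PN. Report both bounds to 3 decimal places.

0.701 ≤ PN ≤ 1.000

p₁ = P(outcome | exposed) = 1305/2407 = 0.54217
p₀ = P(outcome | unexposed) = 723/4466 = 0.16189
Under exogeneity alone the bounds on PN are max{0,(p₁−p₀)/p₁} ≤ PN ≤ min{1,(1−p₀)/p₁}.
  lower = (p₁ − p₀)/p₁ = 0.38028 / 0.54217 ≈ 0.7014
  upper = min{1, (1 − p₀)/p₁} = 0.83811 / 0.54217 ≈ 1.5458 → capped at 1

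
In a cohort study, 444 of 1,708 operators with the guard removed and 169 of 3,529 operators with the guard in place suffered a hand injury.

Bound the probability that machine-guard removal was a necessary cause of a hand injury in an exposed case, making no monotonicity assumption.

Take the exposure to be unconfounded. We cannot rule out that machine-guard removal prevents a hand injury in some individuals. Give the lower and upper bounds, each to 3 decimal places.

p₁ = P(outcome | exposed) = 444/1708 = 0.25995
p₀ = P(outcome | unexposed) = 169/3529 = 0.047889
Under exogeneity alone the bounds on PN are max{0,(p₁−p₀)/p₁} ≤ PN ≤ min{1,(1−p₀)/p₁}.
  lower = (p₁ − p₀)/p₁ = 0.21206 / 0.25995 ≈ 0.8158
  upper = min{1, (1 − p₀)/p₁} = 0.95211 / 0.25995 ≈ 3.6626 → capped at 1

0.816 ≤ PN ≤ 1.000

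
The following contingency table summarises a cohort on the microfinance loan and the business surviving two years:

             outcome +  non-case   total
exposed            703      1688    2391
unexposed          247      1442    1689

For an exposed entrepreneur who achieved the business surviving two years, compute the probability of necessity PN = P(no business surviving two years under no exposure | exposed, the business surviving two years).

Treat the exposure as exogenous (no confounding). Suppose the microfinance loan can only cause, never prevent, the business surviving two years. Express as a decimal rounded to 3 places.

p₁ = P(outcome | exposed) = 703/2391 = 0.29402
p₀ = P(outcome | unexposed) = 247/1689 = 0.14624
Under exogeneity and monotonicity, PN = (p₁ − p₀) / p₁.
PN = (0.29402 − 0.14624) / 0.29402 = 0.14778 / 0.29402 ≈ 0.5026

PN ≈ 0.503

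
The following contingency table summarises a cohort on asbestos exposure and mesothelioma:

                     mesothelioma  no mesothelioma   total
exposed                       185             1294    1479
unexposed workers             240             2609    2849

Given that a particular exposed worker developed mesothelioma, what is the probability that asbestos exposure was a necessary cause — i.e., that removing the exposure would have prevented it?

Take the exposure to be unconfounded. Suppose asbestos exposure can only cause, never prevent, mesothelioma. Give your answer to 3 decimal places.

p₁ = P(outcome | exposed) = 185/1479 = 0.12508
p₀ = P(outcome | unexposed) = 240/2849 = 0.08424
Under exogeneity and monotonicity, PN = (p₁ − p₀)/p₁.
PN = (0.12508 − 0.08424) / 0.12508 ≈ 0.3265

PN ≈ 0.327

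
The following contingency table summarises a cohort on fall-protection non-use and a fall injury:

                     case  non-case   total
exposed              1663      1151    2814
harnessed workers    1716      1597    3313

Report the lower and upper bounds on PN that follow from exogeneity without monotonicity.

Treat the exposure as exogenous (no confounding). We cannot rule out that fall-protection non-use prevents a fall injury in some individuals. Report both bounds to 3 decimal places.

p₁ = P(outcome | exposed) = 1663/2814 = 0.59097
p₀ = P(outcome | unexposed) = 1716/3313 = 0.51796
Under exogeneity alone the bounds on PN are max{0,(p₁−p₀)/p₁} ≤ PN ≤ min{1,(1−p₀)/p₁}.
  lower = (p₁ − p₀)/p₁ = 0.073014 / 0.59097 ≈ 0.1235
  upper = min{1, (1 − p₀)/p₁} = 0.48204 / 0.59097 ≈ 0.8157

0.124 ≤ PN ≤ 0.816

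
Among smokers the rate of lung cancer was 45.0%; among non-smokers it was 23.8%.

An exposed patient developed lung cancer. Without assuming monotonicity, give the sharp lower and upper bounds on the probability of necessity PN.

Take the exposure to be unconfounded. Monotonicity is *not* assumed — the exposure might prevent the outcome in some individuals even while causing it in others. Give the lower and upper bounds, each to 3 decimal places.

0.471 ≤ PN ≤ 1.000

p₁ = 0.45, p₀ = 0.238.
Under exogeneity alone the bounds on PN are max{0,(p₁−p₀)/p₁} ≤ PN ≤ min{1,(1−p₀)/p₁}.
  lower = (p₁ − p₀)/p₁ = 0.212 / 0.45 ≈ 0.4711
  upper = min{1, (1 − p₀)/p₁} = 0.762 / 0.45 ≈ 1.6933 → capped at 1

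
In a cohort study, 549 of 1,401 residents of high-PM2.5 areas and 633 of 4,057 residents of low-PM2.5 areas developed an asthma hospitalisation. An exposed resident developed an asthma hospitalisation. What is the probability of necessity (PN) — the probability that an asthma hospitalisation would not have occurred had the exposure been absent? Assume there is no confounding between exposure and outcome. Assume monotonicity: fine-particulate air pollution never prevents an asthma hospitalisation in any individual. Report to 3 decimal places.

PN ≈ 0.602

p₁ = P(outcome | exposed) = 549/1401 = 0.39186
p₀ = P(outcome | unexposed) = 633/4057 = 0.15603
Under exogeneity and monotonicity, PN = (p₁ − p₀) / p₁.
PN = (0.39186 − 0.15603) / 0.39186 = 0.23584 / 0.39186 ≈ 0.6018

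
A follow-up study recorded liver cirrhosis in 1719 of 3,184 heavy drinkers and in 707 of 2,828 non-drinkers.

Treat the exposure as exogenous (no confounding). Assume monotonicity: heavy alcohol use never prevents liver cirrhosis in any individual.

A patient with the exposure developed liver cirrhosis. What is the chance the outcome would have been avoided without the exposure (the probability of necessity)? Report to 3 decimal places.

PN ≈ 0.537

p₁ = P(outcome | exposed) = 1719/3184 = 0.53989
p₀ = P(outcome | unexposed) = 707/2828 = 0.25
Under exogeneity and monotonicity, PN = (p₁ − p₀) / p₁.
PN = (0.53989 − 0.25) / 0.53989 = 0.28989 / 0.53989 ≈ 0.5369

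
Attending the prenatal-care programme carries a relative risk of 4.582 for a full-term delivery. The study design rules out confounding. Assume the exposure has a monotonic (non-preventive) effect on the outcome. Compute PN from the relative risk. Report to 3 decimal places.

Under exogeneity and monotonicity, PN = (RR − 1) / RR = 1 − 1/RR.
PN = (4.582 − 1) / 4.582 = 3.582 / 4.582 ≈ 0.7818

PN ≈ 0.782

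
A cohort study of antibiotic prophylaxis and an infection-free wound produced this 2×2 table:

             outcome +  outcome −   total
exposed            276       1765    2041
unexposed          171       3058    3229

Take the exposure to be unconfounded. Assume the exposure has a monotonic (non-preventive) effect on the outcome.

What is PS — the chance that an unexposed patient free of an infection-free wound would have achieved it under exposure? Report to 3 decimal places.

PS ≈ 0.087

p₁ = P(outcome | exposed) = 276/2041 = 0.13523
p₀ = P(outcome | unexposed) = 171/3229 = 0.052958
Under exogeneity and monotonicity, PS = (p₁ − p₀) / (1 − p₀).
PS = (0.13523 − 0.052958) / (1 − 0.052958) = 0.08227 / 0.94704 ≈ 0.0869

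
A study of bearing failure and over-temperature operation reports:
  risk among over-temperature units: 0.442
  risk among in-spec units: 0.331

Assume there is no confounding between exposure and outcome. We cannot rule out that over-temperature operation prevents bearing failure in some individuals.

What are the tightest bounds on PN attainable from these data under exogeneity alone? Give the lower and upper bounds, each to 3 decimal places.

0.251 ≤ PN ≤ 1.000

Let p₁ = 0.442, p₀ = 0.331.
Under exogeneity alone the bounds on PN are max{0,(p₁−p₀)/p₁} ≤ PN ≤ min{1,(1−p₀)/p₁}.
  lower = (p₁ − p₀)/p₁ = 0.111 / 0.442 ≈ 0.2511
  upper = min{1, (1 − p₀)/p₁} = 0.669 / 0.442 ≈ 1.5136 → capped at 1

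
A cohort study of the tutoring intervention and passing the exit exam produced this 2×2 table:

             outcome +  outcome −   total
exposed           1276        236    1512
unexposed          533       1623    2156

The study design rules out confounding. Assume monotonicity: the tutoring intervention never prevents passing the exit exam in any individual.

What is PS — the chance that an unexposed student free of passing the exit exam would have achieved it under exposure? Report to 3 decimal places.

p₁ = P(outcome | exposed) = 1276/1512 = 0.84392
p₀ = P(outcome | unexposed) = 533/2156 = 0.24722
Under exogeneity and monotonicity, PS = (p₁ − p₀) / (1 − p₀).
PS = (0.84392 − 0.24722) / (1 − 0.24722) = 0.5967 / 0.75278 ≈ 0.7927

PS ≈ 0.793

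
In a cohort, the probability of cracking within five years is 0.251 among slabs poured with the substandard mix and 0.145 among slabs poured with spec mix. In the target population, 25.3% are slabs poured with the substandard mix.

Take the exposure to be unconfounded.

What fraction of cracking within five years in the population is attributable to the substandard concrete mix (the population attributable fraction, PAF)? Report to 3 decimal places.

PAF ≈ 0.156

Let p₁ = 0.251, p₀ = 0.145.
Overall risk P(Y=1) = π·p₁ + (1−π)·p₀ = 0.253×0.251 + 0.747×0.145 = 0.17182.
Under exogeneity, PAF = [P(Y=1) − p₀] / P(Y=1).
PAF = (0.17182 − 0.145) / 0.17182 ≈ 0.1561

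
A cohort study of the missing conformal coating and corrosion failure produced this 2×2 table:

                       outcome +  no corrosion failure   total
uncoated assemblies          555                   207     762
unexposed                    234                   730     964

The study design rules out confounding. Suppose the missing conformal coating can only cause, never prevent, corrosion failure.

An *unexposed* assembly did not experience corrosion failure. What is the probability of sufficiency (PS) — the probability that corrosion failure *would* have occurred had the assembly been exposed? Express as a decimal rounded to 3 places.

PS ≈ 0.641

p₁ = P(outcome | exposed) = 555/762 = 0.72835
p₀ = P(outcome | unexposed) = 234/964 = 0.24274
Under exogeneity and monotonicity, PS = (p₁ − p₀)/(1 − p₀).
PS = (0.72835 − 0.24274) / 0.75726 ≈ 0.6413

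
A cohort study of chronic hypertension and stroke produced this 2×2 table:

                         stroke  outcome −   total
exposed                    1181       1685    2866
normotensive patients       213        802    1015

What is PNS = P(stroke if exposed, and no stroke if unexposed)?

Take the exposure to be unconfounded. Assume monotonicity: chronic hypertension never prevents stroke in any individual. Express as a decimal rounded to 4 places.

p₁ = P(outcome | exposed) = 1181/2866 = 0.41207
p₀ = P(outcome | unexposed) = 213/1015 = 0.20985
Under exogeneity and monotonicity, PNS = p₁ − p₀.
PNS = 0.41207 − 0.20985 = 0.20222

PNS ≈ 0.2022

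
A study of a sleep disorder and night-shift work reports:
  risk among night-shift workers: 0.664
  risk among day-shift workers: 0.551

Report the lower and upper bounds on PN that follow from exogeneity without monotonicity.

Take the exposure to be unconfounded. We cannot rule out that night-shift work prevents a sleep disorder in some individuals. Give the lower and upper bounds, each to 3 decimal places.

0.170 ≤ PN ≤ 0.676

Let p₁ = 0.664, p₀ = 0.551.
Under exogeneity alone the bounds on PN are max{0,(p₁−p₀)/p₁} ≤ PN ≤ min{1,(1−p₀)/p₁}.
  lower = (p₁ − p₀)/p₁ = 0.113 / 0.664 ≈ 0.1702
  upper = min{1, (1 − p₀)/p₁} = 0.449 / 0.664 ≈ 0.6762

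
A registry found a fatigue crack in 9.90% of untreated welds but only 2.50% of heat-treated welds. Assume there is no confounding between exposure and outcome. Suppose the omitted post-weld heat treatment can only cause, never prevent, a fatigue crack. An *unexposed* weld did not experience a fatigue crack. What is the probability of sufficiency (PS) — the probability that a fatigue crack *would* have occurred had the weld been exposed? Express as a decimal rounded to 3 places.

PS ≈ 0.076

p₁ = 0.099, p₀ = 0.025.
Under exogeneity and monotonicity, PS = (p₁ − p₀) / (1 − p₀).
PS = (0.099 − 0.025) / (1 − 0.025) = 0.074 / 0.975 ≈ 0.0759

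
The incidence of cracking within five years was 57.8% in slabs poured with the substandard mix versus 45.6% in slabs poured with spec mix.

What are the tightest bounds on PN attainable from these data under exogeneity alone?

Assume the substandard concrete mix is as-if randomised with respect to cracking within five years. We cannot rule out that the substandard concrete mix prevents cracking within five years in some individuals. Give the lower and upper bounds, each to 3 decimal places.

0.211 ≤ PN ≤ 0.941

p₁ = 0.578, p₀ = 0.456.
Under exogeneity alone the bounds on PN are max{0,(p₁−p₀)/p₁} ≤ PN ≤ min{1,(1−p₀)/p₁}.
  lower = (p₁ − p₀)/p₁ = 0.122 / 0.578 ≈ 0.2111
  upper = min{1, (1 − p₀)/p₁} = 0.544 / 0.578 ≈ 0.9412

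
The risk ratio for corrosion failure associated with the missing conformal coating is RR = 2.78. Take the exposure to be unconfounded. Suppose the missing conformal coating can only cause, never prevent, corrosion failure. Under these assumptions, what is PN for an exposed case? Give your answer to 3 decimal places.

PN ≈ 0.640

Under exogeneity and monotonicity, PN = (RR − 1) / RR = 1 − 1/RR.
PN = (2.78 − 1) / 2.78 = 1.78 / 2.78 ≈ 0.6403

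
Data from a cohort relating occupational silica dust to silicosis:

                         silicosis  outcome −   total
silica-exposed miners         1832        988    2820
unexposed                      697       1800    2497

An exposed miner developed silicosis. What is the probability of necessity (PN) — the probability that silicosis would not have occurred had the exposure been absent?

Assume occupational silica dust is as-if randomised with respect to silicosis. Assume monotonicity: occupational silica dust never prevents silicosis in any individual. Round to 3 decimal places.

p₁ = P(outcome | exposed) = 1832/2820 = 0.64965
p₀ = P(outcome | unexposed) = 697/2497 = 0.27913
Under exogeneity and monotonicity, PN = (p₁ − p₀) / p₁.
PN = (0.64965 − 0.27913) / 0.64965 = 0.37051 / 0.64965 ≈ 0.5703

PN ≈ 0.570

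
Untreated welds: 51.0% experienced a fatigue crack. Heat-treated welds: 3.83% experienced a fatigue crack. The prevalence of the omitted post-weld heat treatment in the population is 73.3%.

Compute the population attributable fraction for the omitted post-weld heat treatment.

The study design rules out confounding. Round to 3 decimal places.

PAF ≈ 0.900

p₁ = 0.51, p₀ = 0.0383.
Overall risk P(Y=1) = π·p₁ + (1−π)·p₀ = 0.733×0.51 + 0.267×0.0383 = 0.38406.
Under exogeneity, PAF = [P(Y=1) − p₀] / P(Y=1).
PAF = (0.38406 − 0.0383) / 0.38406 ≈ 0.9003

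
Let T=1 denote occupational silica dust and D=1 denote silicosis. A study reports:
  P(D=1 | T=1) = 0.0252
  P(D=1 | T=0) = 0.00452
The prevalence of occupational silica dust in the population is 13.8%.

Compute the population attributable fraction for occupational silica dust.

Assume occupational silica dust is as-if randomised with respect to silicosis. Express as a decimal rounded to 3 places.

PAF ≈ 0.387

Let p₁ = 0.0252, p₀ = 0.00452.
Overall risk P(Y=1) = π·p₁ + (1−π)·p₀ = 0.138×0.0252 + 0.862×0.00452 = 0.0073738.
Under exogeneity, PAF = [P(Y=1) − p₀] / P(Y=1).
PAF = (0.0073738 − 0.00452) / 0.0073738 ≈ 0.3870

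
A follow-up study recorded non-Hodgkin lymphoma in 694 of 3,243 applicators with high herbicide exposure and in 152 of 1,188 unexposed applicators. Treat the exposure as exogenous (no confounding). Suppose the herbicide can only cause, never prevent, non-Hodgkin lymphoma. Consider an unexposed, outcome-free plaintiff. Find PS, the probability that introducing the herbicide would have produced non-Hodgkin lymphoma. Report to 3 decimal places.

PS ≈ 0.099

p₁ = P(outcome | exposed) = 694/3243 = 0.214
p₀ = P(outcome | unexposed) = 152/1188 = 0.12795
Under exogeneity and monotonicity, PS = (p₁ − p₀) / (1 − p₀).
PS = (0.214 − 0.12795) / (1 − 0.12795) = 0.086053 / 0.87205 ≈ 0.0987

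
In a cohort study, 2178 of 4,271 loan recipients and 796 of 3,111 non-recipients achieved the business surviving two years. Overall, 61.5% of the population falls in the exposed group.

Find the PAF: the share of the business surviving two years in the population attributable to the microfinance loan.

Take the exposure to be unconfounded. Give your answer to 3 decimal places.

PAF ≈ 0.379

p₁ = P(outcome | exposed) = 2178/4271 = 0.50995
p₀ = P(outcome | unexposed) = 796/3111 = 0.25587
Overall risk P(Y=1) = π·p₁ + (1−π)·p₀ = 0.615×0.50995 + 0.385×0.25587 = 0.41213.
Under exogeneity, PAF = [P(Y=1) − p₀] / P(Y=1).
PAF = (0.41213 − 0.25587) / 0.41213 ≈ 0.3792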